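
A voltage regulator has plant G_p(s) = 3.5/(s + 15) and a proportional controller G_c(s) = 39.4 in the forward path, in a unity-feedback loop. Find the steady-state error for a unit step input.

The loop is type 0. Static position error constant K_pos = G_c(0)·G_p(0) = 39.4·0.2333 = 9.193.
Steady-state error to a unit step: e_ss = 1/(1+K_pos) = 1/10.19 = 0.0981.

0.0981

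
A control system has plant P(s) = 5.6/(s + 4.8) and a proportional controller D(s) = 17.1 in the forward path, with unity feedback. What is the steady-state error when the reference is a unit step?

0.0477

The loop is type 0. Static position error constant K_pos = D(0)·P(0) = 17.1·1.167 = 19.95.
Steady-state error to a unit step: e_ss = 1/(1+K_pos) = 1/20.95 = 0.0477.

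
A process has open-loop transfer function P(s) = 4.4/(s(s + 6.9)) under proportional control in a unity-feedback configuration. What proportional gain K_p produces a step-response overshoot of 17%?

K_p = 11.2

From %OS = 100·exp(−πζ/√(1−ζ²)) = 17%, ζ = −ln(0.17)/√(π²+ln²(0.17)) = 0.4913.
Characteristic equation s² + 6.9s + 4.4K_p = 0 gives ζ = 6.9/(2√(4.4K_p)).
Setting ζ = 0.4913: √(4.4K_p) = 6.9/(2·0.4913) = 7.023, so K_p = 49.32/4.4 = 11.2.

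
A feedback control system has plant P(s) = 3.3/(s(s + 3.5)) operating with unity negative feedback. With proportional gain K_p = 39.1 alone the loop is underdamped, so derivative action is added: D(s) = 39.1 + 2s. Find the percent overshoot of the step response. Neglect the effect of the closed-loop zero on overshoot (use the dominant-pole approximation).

Forward path: (39.1 + 2s)·3.3/(s(s+3.5)). The closed-loop characteristic equation is s² + (3.5 + 3.3·2)s + 3.3·39.1 = 0.
That is s² + 10.1s + 129 = 0, so ω_n = 11.36 rad/s and ζ = 10.1/(2·11.36) = 0.4446.
%OS = 100·exp(−πζ/√(1−ζ²)) = 21%.

21%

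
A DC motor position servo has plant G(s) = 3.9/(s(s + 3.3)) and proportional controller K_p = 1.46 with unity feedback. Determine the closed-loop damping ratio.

The closed-loop denominator is s(s+3.3) + 1.46·3.9 = s² + 3.3s + 5.694.
So ω_n² = 5.694 ⇒ ω_n = 2.386 rad/s, and ζ = 3.3/(2ω_n) = 0.691.

ζ = 0.691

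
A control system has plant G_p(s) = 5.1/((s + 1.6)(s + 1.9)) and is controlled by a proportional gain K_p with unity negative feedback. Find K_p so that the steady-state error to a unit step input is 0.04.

Steady-state error for a unit step on this type-0 loop is 1/(1 + K_p·G_p(0)).
G_p(0) = 1.678. Require 1/(1 + K_p·1.678) = 0.04, so 1 + 1.678·K_p = 25.
K_p = (25 − 1)/1.678 = 14.3.

K_p = 14.3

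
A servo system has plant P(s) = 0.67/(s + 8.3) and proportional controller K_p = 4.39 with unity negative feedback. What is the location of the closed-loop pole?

Closed-loop transfer function: T(s) = K_p·P(s)/(1 + K_p·P(s)) = 2.941/(s + 8.3 + 2.941) = 2.941/(s + 11.24).
The closed-loop pole is at s = −11.24.

s = -11.24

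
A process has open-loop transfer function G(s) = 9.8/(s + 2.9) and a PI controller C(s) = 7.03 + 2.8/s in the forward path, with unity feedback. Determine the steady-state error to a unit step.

0

The open loop C(s)G(s) has a pole at the origin (type 1), so the static position error constant is infinite and e_ss = 1/(1+∞) = 0.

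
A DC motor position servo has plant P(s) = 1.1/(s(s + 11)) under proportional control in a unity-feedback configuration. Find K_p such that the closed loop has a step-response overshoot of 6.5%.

K_p = 63.8

From %OS = 100·exp(−πζ/√(1−ζ²)) = 6.5%, ζ = −ln(0.065)/√(π²+ln²(0.065)) = 0.6564.
Characteristic equation s² + 11s + 1.1K_p = 0 gives ζ = 11/(2√(1.1K_p)).
Setting ζ = 0.6564: √(1.1K_p) = 11/(2·0.6564) = 8.379, so K_p = 70.21/1.1 = 63.8.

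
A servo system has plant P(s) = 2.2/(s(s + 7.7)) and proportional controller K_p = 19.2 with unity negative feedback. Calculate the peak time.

T_p = 0.6 s

The closed-loop denominator s² + 7.7s + 42.24 gives ω_n = √42.24 = 6.499 and ζ = 7.7/(2ω_n) = 0.5924.
Damped frequency ω_d = ω_n√(1−ζ²) = 5.236 rad/s, so peak time T_p = π/ω_d = 0.6 s.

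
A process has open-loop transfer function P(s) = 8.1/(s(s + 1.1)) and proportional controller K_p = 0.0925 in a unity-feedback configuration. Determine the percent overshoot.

7.54%

The closed-loop denominator s² + 1.1s + 0.7492 gives ω_n = √0.7492 = 0.8656 and ζ = 1.1/(2ω_n) = 0.6354.
%OS = 100·exp(−πζ/√(1−ζ²)) = 100·exp(−π·0.6354/√0.5963) = 7.54%.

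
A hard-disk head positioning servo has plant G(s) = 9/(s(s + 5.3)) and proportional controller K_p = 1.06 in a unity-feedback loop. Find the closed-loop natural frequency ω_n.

ω_n = 3.09 rad/s

The closed-loop denominator is s(s+5.3) + 1.06·9 = s² + 5.3s + 9.54.
Matching s² + 2ζω_n s + ω_n²: ω_n = √9.54 = 3.089 rad/s and 2ζω_n = 5.3, so ζ = 5.3/(2·3.089) = 0.858.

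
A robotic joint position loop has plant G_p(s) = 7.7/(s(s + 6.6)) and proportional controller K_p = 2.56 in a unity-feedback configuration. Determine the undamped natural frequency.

ω_n = 4.44 rad/s

With unity feedback the closed-loop characteristic equation is s² + 6.6s + 2.56·7.7 = s² + 6.6s + 19.71 = 0.
So ω_n² = 19.71 ⇒ ω_n = 4.44 rad/s, and ζ = 6.6/(2ω_n) = 0.743.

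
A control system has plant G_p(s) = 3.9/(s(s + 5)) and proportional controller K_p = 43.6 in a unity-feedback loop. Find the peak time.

Closed-loop characteristic equation: s² + 5s + 170 = 0, so ω_n = 13.04 rad/s and ζ = 5/(2·13.04) = 0.1917.
Damped frequency ω_d = ω_n√(1−ζ²) = 12.8 rad/s, so peak time T_p = π/ω_d = 0.245 s.

T_p = 0.245 s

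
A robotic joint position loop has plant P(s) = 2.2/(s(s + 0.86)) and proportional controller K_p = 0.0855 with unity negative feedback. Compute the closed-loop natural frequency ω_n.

ω_n = 0.434 rad/s

With unity feedback the closed-loop characteristic equation is s² + 0.86s + 0.0855·2.2 = s² + 0.86s + 0.1881 = 0.
Matching s² + 2ζω_n s + ω_n²: ω_n = √0.1881 = 0.4337 rad/s and 2ζω_n = 0.86, so ζ = 0.86/(2·0.4337) = 0.991.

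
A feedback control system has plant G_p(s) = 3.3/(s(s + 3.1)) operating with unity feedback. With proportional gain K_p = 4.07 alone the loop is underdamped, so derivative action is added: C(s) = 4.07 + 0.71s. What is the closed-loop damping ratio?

Forward path: (4.07 + 0.71s)·3.3/(s(s+3.1)). The closed-loop characteristic equation is s² + (3.1 + 3.3·0.71)s + 3.3·4.07 = 0.
That is s² + 5.443s + 13.43 = 0, so ω_n = 3.665 rad/s and ζ = 5.443/(2·3.665) = 0.7426.

ζ = 0.743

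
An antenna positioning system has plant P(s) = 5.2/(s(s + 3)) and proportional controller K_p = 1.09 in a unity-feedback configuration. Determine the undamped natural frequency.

1 + K_p·P(s) = 0 gives s² + 3s + 5.668 = 0.
So ω_n² = 5.668 ⇒ ω_n = 2.381 rad/s, and ζ = 3/(2ω_n) = 0.63.

ω_n = 2.38 rad/s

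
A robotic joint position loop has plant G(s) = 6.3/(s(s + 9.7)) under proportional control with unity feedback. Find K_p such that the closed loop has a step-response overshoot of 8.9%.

K_p = 10

From %OS = 100·exp(−πζ/√(1−ζ²)) = 8.9%, ζ = −ln(0.089)/√(π²+ln²(0.089)) = 0.6101.
Characteristic equation s² + 9.7s + 6.3K_p = 0 gives ζ = 9.7/(2√(6.3K_p)).
Setting ζ = 0.6101: √(6.3K_p) = 9.7/(2·0.6101) = 7.949, so K_p = 63.19/6.3 = 10.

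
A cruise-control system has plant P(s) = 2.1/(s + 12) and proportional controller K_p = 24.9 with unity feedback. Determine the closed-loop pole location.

s = -64.29

Closed-loop transfer function: T(s) = K_p·P(s)/(1 + K_p·P(s)) = 52.29/(s + 12 + 52.29) = 52.29/(s + 64.29).
The closed-loop pole is at s = −64.29.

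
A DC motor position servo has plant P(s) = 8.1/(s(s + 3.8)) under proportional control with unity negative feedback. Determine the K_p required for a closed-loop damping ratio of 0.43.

Closed-loop characteristic equation: s² + 3.8s + K_p·8.1 = 0.
So ω_n = √(8.1K_p) and 2ζω_n = 3.8, giving ζ = 3.8/(2√(8.1K_p)).
Setting ζ = 0.43: √(8.1K_p) = 3.8/(2·0.43) = 4.419, so K_p = 19.52/8.1 = 2.41.

K_p = 2.41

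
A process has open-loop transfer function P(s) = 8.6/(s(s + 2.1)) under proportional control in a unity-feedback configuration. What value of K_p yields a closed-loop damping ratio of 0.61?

Closed-loop characteristic equation: s² + 2.1s + K_p·8.6 = 0.
So ω_n = √(8.6K_p) and 2ζω_n = 2.1, giving ζ = 2.1/(2√(8.6K_p)).
Setting ζ = 0.61: √(8.6K_p) = 2.1/(2·0.61) = 1.721, so K_p = 2.963/8.6 = 0.345.

K_p = 0.345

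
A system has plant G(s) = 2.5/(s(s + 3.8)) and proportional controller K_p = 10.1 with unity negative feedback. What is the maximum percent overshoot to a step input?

27.7%

The closed-loop denominator s² + 3.8s + 25.25 gives ω_n = √25.25 = 5.025 and ζ = 3.8/(2ω_n) = 0.3781.
%OS = 100·exp(−πζ/√(1−ζ²)) = 100·exp(−π·0.3781/√0.857) = 27.7%.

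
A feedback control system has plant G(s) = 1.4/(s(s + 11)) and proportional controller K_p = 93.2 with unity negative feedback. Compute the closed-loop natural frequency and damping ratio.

The closed-loop denominator is s(s+11) + 93.2·1.4 = s² + 11s + 130.5.
So ω_n² = 130.5 ⇒ ω_n = 11.42 rad/s, and ζ = 11/(2ω_n) = 0.481.

ω_n = 11.4 rad/s, ζ = 0.481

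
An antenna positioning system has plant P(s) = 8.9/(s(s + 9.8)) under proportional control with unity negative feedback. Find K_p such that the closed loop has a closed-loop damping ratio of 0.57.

K_p = 8.3

Closed-loop characteristic equation: s² + 9.8s + K_p·8.9 = 0.
So ω_n = √(8.9K_p) and 2ζω_n = 9.8, giving ζ = 9.8/(2√(8.9K_p)).
Setting ζ = 0.57: √(8.9K_p) = 9.8/(2·0.57) = 8.596, so K_p = 73.9/8.9 = 8.3.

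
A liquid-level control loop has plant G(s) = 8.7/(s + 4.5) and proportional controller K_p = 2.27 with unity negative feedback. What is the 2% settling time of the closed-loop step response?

Closed-loop transfer function: T(s) = K_p·G(s)/(1 + K_p·G(s)) = 19.75/(s + 4.5 + 19.75) = 19.75/(s + 24.25).
Time constant τ = 1/24.25 = 0.04124 s, so the 2% settling time is about 4τ = 0.165 s.

T_s ≈ 0.165 s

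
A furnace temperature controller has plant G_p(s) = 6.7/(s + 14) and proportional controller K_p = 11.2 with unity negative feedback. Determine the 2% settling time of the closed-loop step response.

T_s ≈ 0.0449 s

Closed-loop transfer function: T(s) = K_p·G_p(s)/(1 + K_p·G_p(s)) = 75.04/(s + 14 + 75.04) = 75.04/(s + 89.04).
Time constant τ = 1/89.04 = 0.01123 s, so the 2% settling time is about 4τ = 0.0449 s.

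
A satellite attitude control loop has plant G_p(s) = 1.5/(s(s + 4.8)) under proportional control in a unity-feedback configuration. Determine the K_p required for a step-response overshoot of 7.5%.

From %OS = 100·exp(−πζ/√(1−ζ²)) = 7.5%, ζ = −ln(0.075)/√(π²+ln²(0.075)) = 0.6362.
Characteristic equation s² + 4.8s + 1.5K_p = 0 gives ζ = 4.8/(2√(1.5K_p)).
Setting ζ = 0.6362: √(1.5K_p) = 4.8/(2·0.6362) = 3.773, so K_p = 14.23/1.5 = 9.49.

K_p = 9.49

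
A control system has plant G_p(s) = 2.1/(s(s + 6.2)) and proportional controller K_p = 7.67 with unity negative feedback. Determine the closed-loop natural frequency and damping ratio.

The closed-loop denominator is s(s+6.2) + 7.67·2.1 = s² + 6.2s + 16.11.
Matching s² + 2ζω_n s + ω_n²: ω_n = √16.11 = 4.013 rad/s and 2ζω_n = 6.2, so ζ = 6.2/(2·4.013) = 0.772.

ω_n = 4.01 rad/s, ζ = 0.772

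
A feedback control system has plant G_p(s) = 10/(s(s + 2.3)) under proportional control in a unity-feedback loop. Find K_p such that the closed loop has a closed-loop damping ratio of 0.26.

K_p = 1.96

Closed-loop characteristic equation: s² + 2.3s + K_p·10 = 0.
So ω_n = √(10K_p) and 2ζω_n = 2.3, giving ζ = 2.3/(2√(10K_p)).
Setting ζ = 0.26: √(10K_p) = 2.3/(2·0.26) = 4.423, so K_p = 19.56/10 = 1.96.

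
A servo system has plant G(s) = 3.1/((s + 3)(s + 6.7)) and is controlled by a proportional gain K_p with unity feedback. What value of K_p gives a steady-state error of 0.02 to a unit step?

The loop is type 0, so e_ss(step) = 1/(1 + K_pos) with K_pos = K_p·G(0).
G(0) = 0.1542. Require 1/(1 + K_p·0.1542) = 0.02, so 1 + 0.1542·K_p = 50.
K_p = (50 − 1)/0.1542 = 318.

K_p = 318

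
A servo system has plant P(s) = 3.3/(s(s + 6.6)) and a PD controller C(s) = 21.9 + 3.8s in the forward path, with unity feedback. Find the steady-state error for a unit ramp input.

0.0913

The loop has one pole at the origin (type 1). Velocity error constant K_v = lim_{s→0} s·C(s)P(s) = 21.9·3.3/6.6 = 10.95.
Steady-state error to a unit ramp: e_ss = 1/K_v = 0.0913.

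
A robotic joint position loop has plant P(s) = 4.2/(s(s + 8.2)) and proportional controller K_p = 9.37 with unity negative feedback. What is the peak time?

T_p = 0.662 s

The closed-loop denominator s² + 8.2s + 39.35 gives ω_n = √39.35 = 6.273 and ζ = 8.2/(2ω_n) = 0.6536.
Damped frequency ω_d = ω_n√(1−ζ²) = 4.748 rad/s, so peak time T_p = π/ω_d = 0.662 s.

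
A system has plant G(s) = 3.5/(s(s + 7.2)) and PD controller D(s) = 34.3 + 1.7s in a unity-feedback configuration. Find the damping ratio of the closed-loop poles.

ζ = 0.6

Forward path: (34.3 + 1.7s)·3.5/(s(s+7.2)). The closed-loop characteristic equation is s² + (7.2 + 3.5·1.7)s + 3.5·34.3 = 0.
That is s² + 13.15s + 120 = 0, so ω_n = 10.96 rad/s and ζ = 13.15/(2·10.96) = 0.6001.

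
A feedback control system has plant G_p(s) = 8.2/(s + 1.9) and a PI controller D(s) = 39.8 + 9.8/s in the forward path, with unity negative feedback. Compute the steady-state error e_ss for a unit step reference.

The open loop D(s)G_p(s) has a pole at the origin (type 1), so the static position error constant is infinite and e_ss = 1/(1+∞) = 0.

0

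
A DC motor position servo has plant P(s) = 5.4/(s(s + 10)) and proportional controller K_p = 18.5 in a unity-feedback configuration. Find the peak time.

T_p = 0.363 s

From 1 + K_pP(s) = 0: s² + 10s + 99.9 = 0 ⇒ ω_n = 9.995, ζ = 0.5003.
Damped frequency ω_d = ω_n√(1−ζ²) = 8.654 rad/s, so peak time T_p = π/ω_d = 0.363 s.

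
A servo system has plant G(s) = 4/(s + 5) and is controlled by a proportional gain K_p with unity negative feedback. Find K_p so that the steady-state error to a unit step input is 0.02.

Steady-state error for a unit step on this type-0 loop is 1/(1 + K_p·G(0)).
G(0) = 0.8. Require 1/(1 + K_p·0.8) = 0.02, so 1 + 0.8·K_p = 50.
K_p = (50 − 1)/0.8 = 61.2.

K_p = 61.2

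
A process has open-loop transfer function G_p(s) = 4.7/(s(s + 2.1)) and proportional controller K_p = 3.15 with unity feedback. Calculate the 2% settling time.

T_s ≈ 3.81 s

From 1 + K_pG_p(s) = 0: s² + 2.1s + 14.8 = 0 ⇒ ω_n = 3.848, ζ = 0.2729.
2% settling time T_s ≈ 4/(ζω_n) = 4/1.05 = 3.81 s.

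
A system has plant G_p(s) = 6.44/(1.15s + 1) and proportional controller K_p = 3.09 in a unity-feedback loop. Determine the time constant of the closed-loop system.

Closed loop: T(s) = K_p·G_p/(1+K_p·G_p) = 19.9/(1.15s + 1 + 19.9), with pole at s = −(1 + 19.9)/1.15 = −18.17.
Closed-loop time constant τ = 1/18.17 = 0.055 s.

τ = 0.055 s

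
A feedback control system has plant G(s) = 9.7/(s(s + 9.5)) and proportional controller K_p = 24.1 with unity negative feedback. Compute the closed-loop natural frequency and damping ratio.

ω_n = 15.3 rad/s, ζ = 0.311

1 + K_p·G(s) = 0 gives s² + 9.5s + 233.8 = 0.
Matching s² + 2ζω_n s + ω_n²: ω_n = √233.8 = 15.29 rad/s and 2ζω_n = 9.5, so ζ = 9.5/(2·15.29) = 0.311.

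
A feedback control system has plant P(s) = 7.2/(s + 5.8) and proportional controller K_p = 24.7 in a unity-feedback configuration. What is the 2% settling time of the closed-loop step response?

Closed-loop transfer function: T(s) = K_p·P(s)/(1 + K_p·P(s)) = 177.8/(s + 5.8 + 177.8) = 177.8/(s + 183.6).
Time constant τ = 1/183.6 = 0.005445 s, so the 2% settling time is about 4τ = 0.0218 s.

T_s ≈ 0.0218 s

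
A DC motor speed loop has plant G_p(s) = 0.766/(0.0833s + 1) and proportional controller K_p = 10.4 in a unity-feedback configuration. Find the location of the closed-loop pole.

Closed loop: T(s) = K_p·G_p/(1+K_p·G_p) = 7.966/(0.0833s + 1 + 7.966), with pole at s = −(1 + 7.966)/0.0833 = −107.6.

s = -107.6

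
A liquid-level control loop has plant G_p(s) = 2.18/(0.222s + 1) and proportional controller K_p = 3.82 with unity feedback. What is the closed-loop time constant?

τ = 0.0238 s

Closed loop: T(s) = K_p·G_p/(1+K_p·G_p) = 8.328/(0.222s + 1 + 8.328), with pole at s = −(1 + 8.328)/0.222 = −42.02.
Closed-loop time constant τ = 1/42.02 = 0.0238 s.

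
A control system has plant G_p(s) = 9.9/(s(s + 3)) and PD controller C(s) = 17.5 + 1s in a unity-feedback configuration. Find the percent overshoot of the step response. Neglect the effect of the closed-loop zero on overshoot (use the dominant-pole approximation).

17.1%

Forward path: (17.5 + 1s)·9.9/(s(s+3)). The closed-loop characteristic equation is s² + (3 + 9.9·1)s + 9.9·17.5 = 0.
That is s² + 12.9s + 173.2 = 0, so ω_n = 13.16 rad/s and ζ = 12.9/(2·13.16) = 0.49.
%OS = 100·exp(−πζ/√(1−ζ²)) = 17.1%.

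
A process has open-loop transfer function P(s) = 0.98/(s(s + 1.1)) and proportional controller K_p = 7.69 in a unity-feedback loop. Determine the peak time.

T_p = 1.17 s

Closed-loop characteristic equation: s² + 1.1s + 7.536 = 0, so ω_n = 2.745 rad/s and ζ = 1.1/(2·2.745) = 0.2003.
Damped frequency ω_d = ω_n√(1−ζ²) = 2.69 rad/s, so peak time T_p = π/ω_d = 1.17 s.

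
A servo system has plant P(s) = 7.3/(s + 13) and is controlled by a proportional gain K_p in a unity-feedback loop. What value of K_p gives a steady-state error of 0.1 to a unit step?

K_p = 16

The loop is type 0, so e_ss(step) = 1/(1 + K_pos) with K_pos = K_p·P(0).
P(0) = 0.5615. Require 1/(1 + K_p·0.5615) = 0.1, so 1 + 0.5615·K_p = 10.
K_p = (10 − 1)/0.5615 = 16.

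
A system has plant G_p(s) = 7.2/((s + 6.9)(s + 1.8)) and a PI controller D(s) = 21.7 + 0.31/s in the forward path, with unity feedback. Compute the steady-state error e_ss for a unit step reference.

The open loop D(s)G_p(s) has a pole at the origin (type 1), so the static position error constant is infinite and e_ss = 1/(1+∞) = 0.

0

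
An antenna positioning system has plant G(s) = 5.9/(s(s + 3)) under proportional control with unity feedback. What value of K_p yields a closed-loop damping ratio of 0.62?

Closed-loop characteristic equation: s² + 3s + K_p·5.9 = 0.
So ω_n = √(5.9K_p) and 2ζω_n = 3, giving ζ = 3/(2√(5.9K_p)).
Setting ζ = 0.62: √(5.9K_p) = 3/(2·0.62) = 2.419, so K_p = 5.853/5.9 = 0.992.

K_p = 0.992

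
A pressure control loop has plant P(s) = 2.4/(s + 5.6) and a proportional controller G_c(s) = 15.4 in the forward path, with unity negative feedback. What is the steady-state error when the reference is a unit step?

The loop is type 0. Static position error constant K_pos = G_c(0)·P(0) = 15.4·0.4286 = 6.6.
Steady-state error to a unit step: e_ss = 1/(1+K_pos) = 1/7.6 = 0.132.

0.132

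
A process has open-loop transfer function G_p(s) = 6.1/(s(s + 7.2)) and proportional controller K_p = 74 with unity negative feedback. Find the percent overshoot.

58.3%

Closed-loop characteristic equation: s² + 7.2s + 451.4 = 0, so ω_n = 21.25 rad/s and ζ = 7.2/(2·21.25) = 0.1694.
%OS = 100·exp(−πζ/√(1−ζ²)) = 100·exp(−π·0.1694/√0.9713) = 58.3%.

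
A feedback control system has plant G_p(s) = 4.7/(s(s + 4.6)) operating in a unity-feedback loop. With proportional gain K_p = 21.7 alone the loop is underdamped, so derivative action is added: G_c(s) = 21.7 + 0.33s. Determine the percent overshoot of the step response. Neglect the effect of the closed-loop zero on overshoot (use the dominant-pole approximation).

36.6%

Forward path: (21.7 + 0.33s)·4.7/(s(s+4.6)). The closed-loop characteristic equation is s² + (4.6 + 4.7·0.33)s + 4.7·21.7 = 0.
That is s² + 6.151s + 102 = 0, so ω_n = 10.1 rad/s and ζ = 6.151/(2·10.1) = 0.3045.
%OS = 100·exp(−πζ/√(1−ζ²)) = 36.6%.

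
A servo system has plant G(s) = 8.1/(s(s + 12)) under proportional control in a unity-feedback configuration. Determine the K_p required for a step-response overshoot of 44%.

From %OS = 100·exp(−πζ/√(1−ζ²)) = 44%, ζ = −ln(0.44)/√(π²+ln²(0.44)) = 0.2528.
Characteristic equation s² + 12s + 8.1K_p = 0 gives ζ = 12/(2√(8.1K_p)).
Setting ζ = 0.2528: √(8.1K_p) = 12/(2·0.2528) = 23.73, so K_p = 563.2/8.1 = 69.5.

K_p = 69.5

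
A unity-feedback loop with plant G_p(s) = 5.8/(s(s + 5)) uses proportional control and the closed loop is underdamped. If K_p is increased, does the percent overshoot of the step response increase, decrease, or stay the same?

ζ = 5/(2√(5.8K_p)) decreases as K_p grows; lower damping means more overshoot.

increase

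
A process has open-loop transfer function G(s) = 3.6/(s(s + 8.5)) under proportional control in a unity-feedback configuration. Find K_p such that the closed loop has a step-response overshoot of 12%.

K_p = 16

From %OS = 100·exp(−πζ/√(1−ζ²)) = 12%, ζ = −ln(0.12)/√(π²+ln²(0.12)) = 0.5594.
Characteristic equation s² + 8.5s + 3.6K_p = 0 gives ζ = 8.5/(2√(3.6K_p)).
Setting ζ = 0.5594: √(3.6K_p) = 8.5/(2·0.5594) = 7.597, so K_p = 57.72/3.6 = 16.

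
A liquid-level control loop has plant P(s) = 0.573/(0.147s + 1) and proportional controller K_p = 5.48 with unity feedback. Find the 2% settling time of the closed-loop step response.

T_s ≈ 0.142 s

Closed loop: T(s) = K_p·P/(1+K_p·P) = 3.14/(0.147s + 1 + 3.14), with pole at s = −(1 + 3.14)/0.147 = −28.16.
τ = 1/28.16 = 0.03551 s, so 2% settling time ≈ 4τ = 0.142 s.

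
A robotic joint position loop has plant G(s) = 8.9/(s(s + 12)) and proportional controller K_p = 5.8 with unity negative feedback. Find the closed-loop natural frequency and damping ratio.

ω_n = 7.18 rad/s, ζ = 0.835

The closed-loop denominator is s(s+12) + 5.8·8.9 = s² + 12s + 51.62.
Matching s² + 2ζω_n s + ω_n²: ω_n = √51.62 = 7.185 rad/s and 2ζω_n = 12, so ζ = 12/(2·7.185) = 0.835.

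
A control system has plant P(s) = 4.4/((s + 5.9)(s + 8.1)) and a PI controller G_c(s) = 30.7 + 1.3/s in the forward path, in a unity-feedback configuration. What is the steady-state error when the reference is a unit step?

The open loop G_c(s)P(s) has a pole at the origin (type 1), so the static position error constant is infinite and e_ss = 1/(1+∞) = 0.

0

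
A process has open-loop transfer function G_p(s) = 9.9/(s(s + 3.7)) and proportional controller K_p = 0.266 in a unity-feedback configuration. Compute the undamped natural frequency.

ω_n = 1.62 rad/s

With unity feedback the closed-loop characteristic equation is s² + 3.7s + 0.266·9.9 = s² + 3.7s + 2.633 = 0.
So ω_n² = 2.633 ⇒ ω_n = 1.623 rad/s, and ζ = 3.7/(2ω_n) = 1.14.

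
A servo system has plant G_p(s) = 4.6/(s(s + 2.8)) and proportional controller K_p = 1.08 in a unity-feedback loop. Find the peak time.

Closed-loop characteristic equation: s² + 2.8s + 4.968 = 0, so ω_n = 2.229 rad/s and ζ = 2.8/(2·2.229) = 0.6281.
Damped frequency ω_d = ω_n√(1−ζ²) = 1.734 rad/s, so peak time T_p = π/ω_d = 1.81 s.

T_p = 1.81 s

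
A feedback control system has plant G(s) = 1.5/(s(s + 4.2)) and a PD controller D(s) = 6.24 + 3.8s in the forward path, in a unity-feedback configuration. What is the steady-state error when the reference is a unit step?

0

The open loop D(s)G(s) has a pole at the origin (type 1), so the static position error constant is infinite and e_ss = 1/(1+∞) = 0.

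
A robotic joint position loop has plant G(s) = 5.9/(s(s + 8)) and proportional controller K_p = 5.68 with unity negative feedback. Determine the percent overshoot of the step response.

Closed-loop characteristic equation: s² + 8s + 33.51 = 0, so ω_n = 5.789 rad/s and ζ = 8/(2·5.789) = 0.691.
%OS = 100·exp(−πζ/√(1−ζ²)) = 100·exp(−π·0.691/√0.5226) = 4.96%.

4.96%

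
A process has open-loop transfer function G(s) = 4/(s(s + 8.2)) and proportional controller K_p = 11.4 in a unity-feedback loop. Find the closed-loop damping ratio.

ζ = 0.607

1 + K_p·G(s) = 0 gives s² + 8.2s + 45.6 = 0.
Matching s² + 2ζω_n s + ω_n²: ω_n = √45.6 = 6.753 rad/s and 2ζω_n = 8.2, so ζ = 8.2/(2·6.753) = 0.607.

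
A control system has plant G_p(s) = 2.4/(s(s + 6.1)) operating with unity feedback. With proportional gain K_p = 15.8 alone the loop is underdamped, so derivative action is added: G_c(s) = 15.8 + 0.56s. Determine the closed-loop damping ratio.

Forward path: (15.8 + 0.56s)·2.4/(s(s+6.1)). The closed-loop characteristic equation is s² + (6.1 + 2.4·0.56)s + 2.4·15.8 = 0.
That is s² + 7.444s + 37.92 = 0, so ω_n = 6.158 rad/s and ζ = 7.444/(2·6.158) = 0.6044.

ζ = 0.604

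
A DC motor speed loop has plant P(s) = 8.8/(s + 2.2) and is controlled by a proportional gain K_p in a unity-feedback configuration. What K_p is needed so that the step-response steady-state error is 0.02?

For a type-0 loop with proportional control, e_ss = 1/(1 + K_p·P(0)).
P(0) = 4. Require 1/(1 + K_p·4) = 0.02, so 1 + 4·K_p = 50.
K_p = (50 − 1)/4 = 12.2.

K_p = 12.2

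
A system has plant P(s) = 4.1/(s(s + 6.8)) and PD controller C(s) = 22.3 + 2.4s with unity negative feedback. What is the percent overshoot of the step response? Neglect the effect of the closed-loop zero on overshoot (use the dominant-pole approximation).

Forward path: (22.3 + 2.4s)·4.1/(s(s+6.8)). The closed-loop characteristic equation is s² + (6.8 + 4.1·2.4)s + 4.1·22.3 = 0.
That is s² + 16.64s + 91.43 = 0, so ω_n = 9.562 rad/s and ζ = 16.64/(2·9.562) = 0.8701.
%OS = 100·exp(−πζ/√(1−ζ²)) = 0.39%.

0.39%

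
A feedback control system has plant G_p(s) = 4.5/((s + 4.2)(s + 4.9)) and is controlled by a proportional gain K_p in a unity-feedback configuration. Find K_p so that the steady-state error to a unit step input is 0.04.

The loop is type 0, so e_ss(step) = 1/(1 + K_pos) with K_pos = K_p·G_p(0).
G_p(0) = 0.2187. Require 1/(1 + K_p·0.2187) = 0.04, so 1 + 0.2187·K_p = 25.
K_p = (25 − 1)/0.2187 = 110.

K_p = 110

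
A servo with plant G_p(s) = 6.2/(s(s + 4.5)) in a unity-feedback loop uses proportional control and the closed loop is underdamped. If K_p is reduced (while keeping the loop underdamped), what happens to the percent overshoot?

decrease

ζ = 4.5/(2√(6.2K_p)) rises as K_p falls; higher damping means less overshoot.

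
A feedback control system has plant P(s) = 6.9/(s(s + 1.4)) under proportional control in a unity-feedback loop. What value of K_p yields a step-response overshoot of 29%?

From %OS = 100·exp(−πζ/√(1−ζ²)) = 29%, ζ = −ln(0.29)/√(π²+ln²(0.29)) = 0.3666.
Characteristic equation s² + 1.4s + 6.9K_p = 0 gives ζ = 1.4/(2√(6.9K_p)).
Setting ζ = 0.3666: √(6.9K_p) = 1.4/(2·0.3666) = 1.909, so K_p = 3.646/6.9 = 0.528.

K_p = 0.528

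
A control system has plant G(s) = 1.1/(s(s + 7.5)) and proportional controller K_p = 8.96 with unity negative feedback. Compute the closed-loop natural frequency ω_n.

ω_n = 3.14 rad/s

1 + K_p·G(s) = 0 gives s² + 7.5s + 9.856 = 0.
Matching s² + 2ζω_n s + ω_n²: ω_n = √9.856 = 3.139 rad/s and 2ζω_n = 7.5, so ζ = 7.5/(2·3.139) = 1.19.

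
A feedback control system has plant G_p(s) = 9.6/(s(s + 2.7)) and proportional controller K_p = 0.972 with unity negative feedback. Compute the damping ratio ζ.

ζ = 0.442

1 + K_p·G_p(s) = 0 gives s² + 2.7s + 9.331 = 0.
So ω_n² = 9.331 ⇒ ω_n = 3.055 rad/s, and ζ = 2.7/(2ω_n) = 0.442.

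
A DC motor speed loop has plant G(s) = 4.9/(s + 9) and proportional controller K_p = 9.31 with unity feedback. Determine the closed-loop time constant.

Closed-loop transfer function: T(s) = K_p·G(s)/(1 + K_p·G(s)) = 45.62/(s + 9 + 45.62) = 45.62/(s + 54.62).
Time constant τ = 1/54.62 = 0.0183 s.

τ = 0.0183 s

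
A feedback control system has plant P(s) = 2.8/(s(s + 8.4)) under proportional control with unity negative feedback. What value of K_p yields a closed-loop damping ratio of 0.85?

Closed-loop characteristic equation: s² + 8.4s + K_p·2.8 = 0.
So ω_n = √(2.8K_p) and 2ζω_n = 8.4, giving ζ = 8.4/(2√(2.8K_p)).
Setting ζ = 0.85: √(2.8K_p) = 8.4/(2·0.85) = 4.941, so K_p = 24.42/2.8 = 8.72.

K_p = 8.72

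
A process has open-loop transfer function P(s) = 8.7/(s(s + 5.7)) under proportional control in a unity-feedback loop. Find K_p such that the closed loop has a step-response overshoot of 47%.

K_p = 17.1

From %OS = 100·exp(−πζ/√(1−ζ²)) = 47%, ζ = −ln(0.47)/√(π²+ln²(0.47)) = 0.2337.
Characteristic equation s² + 5.7s + 8.7K_p = 0 gives ζ = 5.7/(2√(8.7K_p)).
Setting ζ = 0.2337: √(8.7K_p) = 5.7/(2·0.2337) = 12.2, so K_p = 148.7/8.7 = 17.1.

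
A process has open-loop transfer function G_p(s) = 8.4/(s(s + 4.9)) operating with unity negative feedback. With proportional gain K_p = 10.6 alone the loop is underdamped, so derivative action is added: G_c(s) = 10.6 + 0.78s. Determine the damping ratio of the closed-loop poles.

ζ = 0.607

Forward path: (10.6 + 0.78s)·8.4/(s(s+4.9)). The closed-loop characteristic equation is s² + (4.9 + 8.4·0.78)s + 8.4·10.6 = 0.
That is s² + 11.45s + 89.04 = 0, so ω_n = 9.436 rad/s and ζ = 11.45/(2·9.436) = 0.6068.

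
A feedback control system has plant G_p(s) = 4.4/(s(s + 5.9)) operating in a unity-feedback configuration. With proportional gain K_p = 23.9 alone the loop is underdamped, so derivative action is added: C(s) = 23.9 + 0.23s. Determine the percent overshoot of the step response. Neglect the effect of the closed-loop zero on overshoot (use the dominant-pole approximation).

Forward path: (23.9 + 0.23s)·4.4/(s(s+5.9)). The closed-loop characteristic equation is s² + (5.9 + 4.4·0.23)s + 4.4·23.9 = 0.
That is s² + 6.912s + 105.2 = 0, so ω_n = 10.25 rad/s and ζ = 6.912/(2·10.25) = 0.337.
%OS = 100·exp(−πζ/√(1−ζ²)) = 32.5%.

32.5%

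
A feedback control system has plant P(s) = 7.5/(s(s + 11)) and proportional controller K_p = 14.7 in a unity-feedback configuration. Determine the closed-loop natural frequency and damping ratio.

ω_n = 10.5 rad/s, ζ = 0.524

1 + K_p·P(s) = 0 gives s² + 11s + 110.2 = 0.
So ω_n² = 110.2 ⇒ ω_n = 10.5 rad/s, and ζ = 11/(2ω_n) = 0.524.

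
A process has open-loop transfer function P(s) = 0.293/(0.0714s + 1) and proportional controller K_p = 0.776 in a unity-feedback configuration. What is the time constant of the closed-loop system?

Closed loop: T(s) = K_p·P/(1+K_p·P) = 0.2274/(0.0714s + 1 + 0.2274), with pole at s = −(1 + 0.2274)/0.0714 = −17.19.
Closed-loop time constant τ = 1/17.19 = 0.0582 s.

τ = 0.0582 s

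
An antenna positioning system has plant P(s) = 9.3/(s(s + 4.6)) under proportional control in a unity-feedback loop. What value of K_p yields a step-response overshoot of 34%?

From %OS = 100·exp(−πζ/√(1−ζ²)) = 34%, ζ = −ln(0.34)/√(π²+ln²(0.34)) = 0.3248.
Characteristic equation s² + 4.6s + 9.3K_p = 0 gives ζ = 4.6/(2√(9.3K_p)).
Setting ζ = 0.3248: √(9.3K_p) = 4.6/(2·0.3248) = 7.082, so K_p = 50.15/9.3 = 5.39.

K_p = 5.39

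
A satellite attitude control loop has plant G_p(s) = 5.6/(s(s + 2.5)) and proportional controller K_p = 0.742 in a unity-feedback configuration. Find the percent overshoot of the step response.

8.73%

From 1 + K_pG_p(s) = 0: s² + 2.5s + 4.155 = 0 ⇒ ω_n = 2.038, ζ = 0.6132.
%OS = 100·exp(−πζ/√(1−ζ²)) = 100·exp(−π·0.6132/√0.624) = 8.73%.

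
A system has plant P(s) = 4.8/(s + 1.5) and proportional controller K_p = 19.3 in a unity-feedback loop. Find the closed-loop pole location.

s = -94.14

Closed-loop transfer function: T(s) = K_p·P(s)/(1 + K_p·P(s)) = 92.64/(s + 1.5 + 92.64) = 92.64/(s + 94.14).
The closed-loop pole is at s = −94.14.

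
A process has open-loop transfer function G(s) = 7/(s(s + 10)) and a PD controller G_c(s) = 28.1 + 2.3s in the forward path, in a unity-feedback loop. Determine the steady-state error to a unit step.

The open loop G_c(s)G(s) has a pole at the origin (type 1), so the static position error constant is infinite and e_ss = 1/(1+∞) = 0.

0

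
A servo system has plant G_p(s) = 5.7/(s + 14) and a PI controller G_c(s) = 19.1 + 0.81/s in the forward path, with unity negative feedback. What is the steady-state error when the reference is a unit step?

The open loop G_c(s)G_p(s) has a pole at the origin (type 1), so the static position error constant is infinite and e_ss = 1/(1+∞) = 0.

0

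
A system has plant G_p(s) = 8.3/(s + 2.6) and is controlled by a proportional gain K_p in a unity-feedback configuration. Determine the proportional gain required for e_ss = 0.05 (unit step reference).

K_p = 5.95

Steady-state error for a unit step on this type-0 loop is 1/(1 + K_p·G_p(0)).
G_p(0) = 3.192. Require 1/(1 + K_p·3.192) = 0.05, so 1 + 3.192·K_p = 20.
K_p = (20 − 1)/3.192 = 5.95.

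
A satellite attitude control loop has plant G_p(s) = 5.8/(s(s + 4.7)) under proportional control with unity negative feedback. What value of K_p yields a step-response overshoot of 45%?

From %OS = 100·exp(−πζ/√(1−ζ²)) = 45%, ζ = −ln(0.45)/√(π²+ln²(0.45)) = 0.2463.
Characteristic equation s² + 4.7s + 5.8K_p = 0 gives ζ = 4.7/(2√(5.8K_p)).
Setting ζ = 0.2463: √(5.8K_p) = 4.7/(2·0.2463) = 9.54, so K_p = 91.01/5.8 = 15.7.

K_p = 15.7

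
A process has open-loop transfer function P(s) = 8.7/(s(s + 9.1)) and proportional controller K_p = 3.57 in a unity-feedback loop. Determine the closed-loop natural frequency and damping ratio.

ω_n = 5.57 rad/s, ζ = 0.816

With unity feedback the closed-loop characteristic equation is s² + 9.1s + 3.57·8.7 = s² + 9.1s + 31.06 = 0.
So ω_n² = 31.06 ⇒ ω_n = 5.573 rad/s, and ζ = 9.1/(2ω_n) = 0.816.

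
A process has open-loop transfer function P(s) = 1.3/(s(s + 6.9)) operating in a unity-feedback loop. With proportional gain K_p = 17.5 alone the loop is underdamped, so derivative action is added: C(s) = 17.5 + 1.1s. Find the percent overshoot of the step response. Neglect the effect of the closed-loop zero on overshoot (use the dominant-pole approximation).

0.359%

Forward path: (17.5 + 1.1s)·1.3/(s(s+6.9)). The closed-loop characteristic equation is s² + (6.9 + 1.3·1.1)s + 1.3·17.5 = 0.
That is s² + 8.33s + 22.75 = 0, so ω_n = 4.77 rad/s and ζ = 8.33/(2·4.77) = 0.8732.
%OS = 100·exp(−πζ/√(1−ζ²)) = 0.359%.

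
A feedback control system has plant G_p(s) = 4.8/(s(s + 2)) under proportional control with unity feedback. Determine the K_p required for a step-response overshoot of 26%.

From %OS = 100·exp(−πζ/√(1−ζ²)) = 26%, ζ = −ln(0.26)/√(π²+ln²(0.26)) = 0.3941.
Characteristic equation s² + 2s + 4.8K_p = 0 gives ζ = 2/(2√(4.8K_p)).
Setting ζ = 0.3941: √(4.8K_p) = 2/(2·0.3941) = 2.538, so K_p = 6.439/4.8 = 1.34.

K_p = 1.34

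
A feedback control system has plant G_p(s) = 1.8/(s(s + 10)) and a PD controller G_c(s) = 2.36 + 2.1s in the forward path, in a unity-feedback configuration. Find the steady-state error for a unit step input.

The open loop G_c(s)G_p(s) has a pole at the origin (type 1), so the static position error constant is infinite and e_ss = 1/(1+∞) = 0.

0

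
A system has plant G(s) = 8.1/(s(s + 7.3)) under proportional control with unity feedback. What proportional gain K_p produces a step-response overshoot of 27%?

K_p = 11.1

From %OS = 100·exp(−πζ/√(1−ζ²)) = 27%, ζ = −ln(0.27)/√(π²+ln²(0.27)) = 0.3847.
Characteristic equation s² + 7.3s + 8.1K_p = 0 gives ζ = 7.3/(2√(8.1K_p)).
Setting ζ = 0.3847: √(8.1K_p) = 7.3/(2·0.3847) = 9.488, so K_p = 90.02/8.1 = 11.1.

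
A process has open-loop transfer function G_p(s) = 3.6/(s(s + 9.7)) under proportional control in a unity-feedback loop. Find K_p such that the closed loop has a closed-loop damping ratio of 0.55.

K_p = 21.6

Closed-loop characteristic equation: s² + 9.7s + K_p·3.6 = 0.
So ω_n = √(3.6K_p) and 2ζω_n = 9.7, giving ζ = 9.7/(2√(3.6K_p)).
Setting ζ = 0.55: √(3.6K_p) = 9.7/(2·0.55) = 8.818, so K_p = 77.76/3.6 = 21.6.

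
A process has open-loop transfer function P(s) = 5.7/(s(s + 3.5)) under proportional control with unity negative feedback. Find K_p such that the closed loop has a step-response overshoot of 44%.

K_p = 8.4

From %OS = 100·exp(−πζ/√(1−ζ²)) = 44%, ζ = −ln(0.44)/√(π²+ln²(0.44)) = 0.2528.
Characteristic equation s² + 3.5s + 5.7K_p = 0 gives ζ = 3.5/(2√(5.7K_p)).
Setting ζ = 0.2528: √(5.7K_p) = 3.5/(2·0.2528) = 6.921, so K_p = 47.91/5.7 = 8.4.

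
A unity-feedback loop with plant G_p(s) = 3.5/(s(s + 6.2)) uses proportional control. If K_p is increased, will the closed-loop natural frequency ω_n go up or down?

increase

ω_n = √(3.5·K_p), which grows with K_p.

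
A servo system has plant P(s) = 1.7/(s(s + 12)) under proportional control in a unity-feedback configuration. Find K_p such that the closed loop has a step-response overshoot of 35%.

From %OS = 100·exp(−πζ/√(1−ζ²)) = 35%, ζ = −ln(0.35)/√(π²+ln²(0.35)) = 0.3169.
Characteristic equation s² + 12s + 1.7K_p = 0 gives ζ = 12/(2√(1.7K_p)).
Setting ζ = 0.3169: √(1.7K_p) = 12/(2·0.3169) = 18.93, so K_p = 358.4/1.7 = 211.

K_p = 211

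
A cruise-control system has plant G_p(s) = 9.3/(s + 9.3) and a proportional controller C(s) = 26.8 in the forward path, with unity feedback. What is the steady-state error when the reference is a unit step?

0.036

The loop is type 0. Static position error constant K_pos = C(0)·G_p(0) = 26.8·1 = 26.8.
Steady-state error to a unit step: e_ss = 1/(1+K_pos) = 1/27.8 = 0.036.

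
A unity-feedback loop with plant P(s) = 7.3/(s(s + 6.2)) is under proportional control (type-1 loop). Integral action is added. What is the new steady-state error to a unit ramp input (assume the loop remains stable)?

The integrator raises the loop to type 2, so K_v → ∞ and e_ss to a ramp is zero.

0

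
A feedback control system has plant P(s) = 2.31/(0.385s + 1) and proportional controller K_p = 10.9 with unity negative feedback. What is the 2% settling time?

Closed loop: T(s) = K_p·P/(1+K_p·P) = 25.18/(0.385s + 1 + 25.18), with pole at s = −(1 + 25.18)/0.385 = −68.
τ = 1/68 = 0.01471 s, so 2% settling time ≈ 4τ = 0.0588 s.

T_s ≈ 0.0588 s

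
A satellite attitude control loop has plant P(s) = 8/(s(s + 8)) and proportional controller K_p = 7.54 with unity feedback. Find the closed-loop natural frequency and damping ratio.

With unity feedback the closed-loop characteristic equation is s² + 8s + 7.54·8 = s² + 8s + 60.32 = 0.
Matching s² + 2ζω_n s + ω_n²: ω_n = √60.32 = 7.767 rad/s and 2ζω_n = 8, so ζ = 8/(2·7.767) = 0.515.

ω_n = 7.77 rad/s, ζ = 0.515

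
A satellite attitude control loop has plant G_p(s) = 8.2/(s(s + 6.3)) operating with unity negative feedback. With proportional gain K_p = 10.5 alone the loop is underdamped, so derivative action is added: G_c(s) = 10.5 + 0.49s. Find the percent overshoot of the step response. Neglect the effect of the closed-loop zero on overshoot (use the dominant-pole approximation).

12.2%

Forward path: (10.5 + 0.49s)·8.2/(s(s+6.3)). The closed-loop characteristic equation is s² + (6.3 + 8.2·0.49)s + 8.2·10.5 = 0.
That is s² + 10.32s + 86.1 = 0, so ω_n = 9.279 rad/s and ζ = 10.32/(2·9.279) = 0.556.
%OS = 100·exp(−πζ/√(1−ζ²)) = 12.2%.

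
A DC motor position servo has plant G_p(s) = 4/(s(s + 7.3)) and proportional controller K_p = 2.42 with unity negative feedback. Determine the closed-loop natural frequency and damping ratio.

The closed-loop denominator is s(s+7.3) + 2.42·4 = s² + 7.3s + 9.68.
So ω_n² = 9.68 ⇒ ω_n = 3.111 rad/s, and ζ = 7.3/(2ω_n) = 1.17.

ω_n = 3.11 rad/s, ζ = 1.17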